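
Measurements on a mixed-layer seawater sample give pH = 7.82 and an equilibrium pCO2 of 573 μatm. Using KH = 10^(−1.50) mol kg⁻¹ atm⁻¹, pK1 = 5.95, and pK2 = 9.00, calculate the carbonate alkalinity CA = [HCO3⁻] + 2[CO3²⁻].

[CO2*] = KH · pCO2 = 10^(−1.50) × 573×10^-6 = 1.812×10^-5 mol/kg
α₀ = 1/(1 + K1/[H⁺] + K1K2/[H⁺]²) = 1/(1 + 10^+1.87 + 10^+0.69) = 0.01250
DIC = [CO2*]/α₀ = 1.812×10^-5 / 0.01250 = 1.450 mmol/kg
CA = (α₁ + 2α₂)·DIC = (0.9263 + 2×0.06120) × 1.450 = 1.52 mmol/kg

CA = 1.52 mmol/kg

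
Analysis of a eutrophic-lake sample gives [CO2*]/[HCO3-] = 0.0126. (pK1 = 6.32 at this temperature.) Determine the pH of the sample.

pH = 8.22

From K1 = [H⁺][HCO3-]/[CO2*]:  pH = pK1 − log₁₀([CO2*]/[HCO3-])
log₁₀(0.0126) = -1.900
pH = 6.32 − (-1.900) = 8.22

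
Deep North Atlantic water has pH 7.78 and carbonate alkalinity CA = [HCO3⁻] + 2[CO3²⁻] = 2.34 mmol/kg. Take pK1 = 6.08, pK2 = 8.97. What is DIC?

CA = [HCO3⁻] + 2[CO3²⁻] = (α₁ + 2α₂)·DIC
At pH 7.78: [H⁺]/K1 = 10^-1.70 = 0.019953, K2/[H⁺] = 10^-1.19 = 0.064565
α₁ = 1/(1 + 0.019953 + 0.064565) = 1/1.0845 = 0.9221; α₂ = α₁·K2/[H⁺] = 0.05953
α₁ + 2α₂ = 1.0411
DIC = CA / (α₁ + 2α₂) = 2.34 / 1.0411 = 2.25 mmol/kg

DIC = 2.25 mmol/kg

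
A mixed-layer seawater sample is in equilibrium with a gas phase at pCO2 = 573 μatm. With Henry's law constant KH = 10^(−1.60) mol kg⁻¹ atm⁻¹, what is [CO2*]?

[CO2*] = 14.4 μmol/kg

KH = 10^(−1.60) = 2.512×10^-2 mol kg⁻¹ atm⁻¹
[CO2*] = KH · pCO2 = 2.512×10^-2 × 573×10^-6 atm = 1.44×10^-5 mol/kg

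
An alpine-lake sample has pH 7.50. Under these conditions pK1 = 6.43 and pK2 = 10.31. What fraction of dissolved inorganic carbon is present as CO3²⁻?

α₂ = 0.00143

α₂ = 1 / (1 + [H⁺]/K2 + [H⁺]²/(K1K2)) = 1 / (1 + 10^+2.81 + 10^+1.74)
   = 1 / (1 + 645.65 + 54.954) = 1/701.61 = 0.001425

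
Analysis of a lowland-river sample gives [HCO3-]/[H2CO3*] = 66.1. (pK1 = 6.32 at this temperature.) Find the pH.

From K1 = [H⁺][HCO3-]/[H2CO3*]:  pH = pK1 + log₁₀([HCO3-]/[H2CO3*])
log₁₀(66.1) = +1.820
pH = 6.32 + (+1.820) = 8.14

pH = 8.14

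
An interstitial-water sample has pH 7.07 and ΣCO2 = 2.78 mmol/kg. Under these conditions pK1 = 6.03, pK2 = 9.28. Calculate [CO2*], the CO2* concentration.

[CO2*] = 0.231 mmol/kg

α₀ = 1 / (1 + K1/[H⁺] + K1K2/[H⁺]²) = 1 / (1 + 10^+1.04 + 10^-1.17)
   = 1 / (1 + 10.965 + 0.067608) = 1/12.032 = 0.08311
[CO2*] = α₀ × DIC = 0.08311 × 2.78 = 0.231 mmol/kg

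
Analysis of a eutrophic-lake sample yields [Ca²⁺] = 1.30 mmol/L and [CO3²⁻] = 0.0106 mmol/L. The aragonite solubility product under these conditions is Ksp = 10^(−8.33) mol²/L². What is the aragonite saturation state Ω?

Ksp = 10^(−8.33) = 4.677×10^-9
Ω = [Ca²⁺][CO3²⁻]/Ksp = (1.30×10^-3)(0.0106×10^-3) / 4.677×10^-9 = 2.95

Ω = 2.95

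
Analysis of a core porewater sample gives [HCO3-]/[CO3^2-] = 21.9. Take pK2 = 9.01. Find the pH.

pH = 7.67

From K2 = [H⁺][CO3^2-]/[HCO3-]:  pH = pK2 − log₁₀([HCO3-]/[CO3^2-])
log₁₀(21.9) = +1.340
pH = 9.01 − (+1.340) = 7.67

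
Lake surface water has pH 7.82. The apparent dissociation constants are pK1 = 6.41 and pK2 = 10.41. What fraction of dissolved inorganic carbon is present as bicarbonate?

α₁ = 1 / (1 + [H⁺]/K1 + K2/[H⁺]) = 1 / (1 + 10^-1.41 + 10^-2.59)
   = 1 / (1 + 0.038905 + 0.0025704) = 1/1.0415 = 0.9602

α₁ = 0.960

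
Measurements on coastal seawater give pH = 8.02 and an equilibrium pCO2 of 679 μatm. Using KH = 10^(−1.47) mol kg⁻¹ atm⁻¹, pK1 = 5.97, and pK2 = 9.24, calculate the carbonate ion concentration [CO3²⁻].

[CO2*] = KH · pCO2 = 10^(−1.47) × 679×10^-6 = 2.301×10^-5 mol/kg
α₀ = 1/(1 + K1/[H⁺] + K1K2/[H⁺]²) = 1/(1 + 10^+2.05 + 10^+0.83) = 0.008336
DIC = [CO2*]/α₀ = 2.301×10^-5 / 0.008336 = 2.760 mmol/kg
[CO3²⁻] = α₂·DIC; α₂ = 0.05636, so [CO3²⁻] = 0.05636 × 2.760 = 0.156 mmol/kg

[CO3²⁻] = 0.156 mmol/kg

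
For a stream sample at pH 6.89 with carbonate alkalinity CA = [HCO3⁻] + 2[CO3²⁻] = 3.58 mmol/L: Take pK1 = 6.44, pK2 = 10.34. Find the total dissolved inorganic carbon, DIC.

CA = [HCO3⁻] + 2[CO3²⁻] = (α₁ + 2α₂)·DIC
At pH 6.89: [H⁺]/K1 = 10^-0.45 = 0.35481, K2/[H⁺] = 10^-3.45 = 0.00035481
α₁ = 1/(1 + 0.35481 + 0.00035481) = 1/1.3552 = 0.7379; α₂ = α₁·K2/[H⁺] = 0.0002618
α₁ + 2α₂ = 0.7384
DIC = CA / (α₁ + 2α₂) = 3.58 / 0.7384 = 4.85 mmol/L

DIC = 4.85 mmol/L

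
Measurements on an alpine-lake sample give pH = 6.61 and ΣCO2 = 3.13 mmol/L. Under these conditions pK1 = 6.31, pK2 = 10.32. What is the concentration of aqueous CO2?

α₀ = 1 / (1 + K1/[H⁺] + K1K2/[H⁺]²) = 1 / (1 + 10^+0.30 + 10^-3.41)
   = 1 / (1 + 1.9953 + 0.00038905) = 1/2.9957 = 0.3338
[CO2*] = α₀ × DIC = 0.3338 × 3.13 = 1.04 mmol/L

[CO2*] = 1.04 mmol/L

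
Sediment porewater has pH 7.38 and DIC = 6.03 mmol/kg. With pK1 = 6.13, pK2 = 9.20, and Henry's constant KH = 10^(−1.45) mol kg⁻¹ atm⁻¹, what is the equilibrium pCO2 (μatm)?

pCO2 = 8920 μatm

α₀ = 1 / (1 + K1/[H⁺] + K1K2/[H⁺]²) = 1 / (1 + 10^+1.25 + 10^-0.57)
   = 1 / (1 + 17.783 + 0.26915) = 1/19.052 = 0.05249
[CO2*] = α₀ × DIC = 0.05249 × 6.03 = 0.3165 mmol/kg
pCO2 = [CO2*]/KH = 3.165×10^-4 / 3.548×10^-2 = 8920 μatm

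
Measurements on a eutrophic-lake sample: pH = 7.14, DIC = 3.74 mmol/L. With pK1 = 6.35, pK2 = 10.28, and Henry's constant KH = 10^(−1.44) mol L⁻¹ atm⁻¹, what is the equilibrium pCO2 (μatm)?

α₀ = 1 / (1 + K1/[H⁺] + K1K2/[H⁺]²) = 1 / (1 + 10^+0.79 + 10^-2.35)
   = 1 / (1 + 6.1660 + 0.0044668) = 1/7.1704 = 0.1395
[CO2*] = α₀ × DIC = 0.1395 × 3.74 = 0.5216 mmol/L
pCO2 = [CO2*]/KH = 5.216×10^-4 / 3.631×10^-2 = 1.44×10^4 μatm

pCO2 = 1.44×10^4 μatm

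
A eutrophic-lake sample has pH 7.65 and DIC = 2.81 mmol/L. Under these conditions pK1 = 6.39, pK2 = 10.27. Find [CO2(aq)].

[CO2*] = 0.146 mmol/L

α₀ = 1 / (1 + K1/[H⁺] + K1K2/[H⁺]²) = 1 / (1 + 10^+1.26 + 10^-1.36)
   = 1 / (1 + 18.197 + 0.043652) = 1/19.241 = 0.05197
[CO2*] = α₀ × DIC = 0.05197 × 2.81 = 0.146 mmol/L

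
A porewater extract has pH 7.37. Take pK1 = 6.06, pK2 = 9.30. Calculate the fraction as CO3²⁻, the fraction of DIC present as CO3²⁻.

α₂ = 1 / (1 + [H⁺]/K2 + [H⁺]²/(K1K2)) = 1 / (1 + 10^+1.93 + 10^+0.62)
   = 1 / (1 + 85.114 + 4.1687) = 1/90.282 = 0.01108

α₂ = 0.0111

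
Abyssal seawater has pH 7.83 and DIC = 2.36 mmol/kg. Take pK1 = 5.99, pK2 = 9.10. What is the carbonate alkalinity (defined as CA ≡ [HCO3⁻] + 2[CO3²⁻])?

CA = 2.45 mmol/kg

CA = [HCO3⁻] + 2[CO3²⁻] = (α₁ + 2α₂)·DIC
At pH 7.83: [H⁺]/K1 = 10^-1.84 = 0.014454, K2/[H⁺] = 10^-1.27 = 0.053703
α₁ = 1/(1 + 0.014454 + 0.053703) = 1/1.0682 = 0.9362; α₂ = α₁·K2/[H⁺] = 0.05028
α₁ + 2α₂ = 1.0367
CA = 1.0367 × 2.36 = 2.45 mmol/kg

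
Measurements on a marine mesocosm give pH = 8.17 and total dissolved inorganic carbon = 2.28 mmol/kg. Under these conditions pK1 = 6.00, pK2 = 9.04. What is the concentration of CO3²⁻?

[CO3²⁻] = 0.269 mmol/kg

α₂ = 1 / (1 + [H⁺]/K2 + [H⁺]²/(K1K2)) = 1 / (1 + 10^+0.87 + 10^-1.30)
   = 1 / (1 + 7.4131 + 0.050119) = 1/8.4632 = 0.1182
[CO3²⁻] = α₂ × DIC = 0.1182 × 2.28 = 0.269 mmol/kg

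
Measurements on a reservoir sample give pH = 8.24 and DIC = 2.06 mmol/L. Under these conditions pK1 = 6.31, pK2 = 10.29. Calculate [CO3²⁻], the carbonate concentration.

α₂ = 1 / (1 + [H⁺]/K2 + [H⁺]²/(K1K2)) = 1 / (1 + 10^+2.05 + 10^+0.12)
   = 1 / (1 + 112.20 + 1.3183) = 1/114.52 = 0.008732
[CO3²⁻] = α₂ × DIC = 0.008732 × 2.06 = 0.0180 mmol/L = 18.0 μmol/L

[CO3²⁻] = 18.0 μmol/L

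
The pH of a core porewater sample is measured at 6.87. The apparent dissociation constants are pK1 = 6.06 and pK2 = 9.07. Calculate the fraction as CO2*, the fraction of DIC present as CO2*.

α₀ = 0.133

α₀ = 1 / (1 + K1/[H⁺] + K1K2/[H⁺]²) = 1 / (1 + 10^+0.81 + 10^-1.39)
   = 1 / (1 + 6.4565 + 0.040738) = 1/7.4973 = 0.1334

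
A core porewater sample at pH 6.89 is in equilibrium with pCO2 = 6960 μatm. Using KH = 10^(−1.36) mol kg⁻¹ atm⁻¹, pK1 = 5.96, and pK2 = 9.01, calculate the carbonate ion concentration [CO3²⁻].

[CO2*] = KH · pCO2 = 10^(−1.36) × 6960×10^-6 = 3.038×10^-4 mol/kg
α₀ = 1/(1 + K1/[H⁺] + K1K2/[H⁺]²) = 1/(1 + 10^+0.93 + 10^-1.19) = 0.1044
DIC = [CO2*]/α₀ = 3.038×10^-4 / 0.1044 = 2.909 mmol/kg
[CO3²⁻] = α₂·DIC; α₂ = 0.006742, so [CO3²⁻] = 0.006742 × 2.909 = 0.0196 mmol/kg = 19.6 μmol/kg

[CO3²⁻] = 19.6 μmol/kg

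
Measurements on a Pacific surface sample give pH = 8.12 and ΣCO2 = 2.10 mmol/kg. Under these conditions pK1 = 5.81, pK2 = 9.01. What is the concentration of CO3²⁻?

[CO3²⁻] = 0.239 mmol/kg

α₂ = 1 / (1 + [H⁺]/K2 + [H⁺]²/(K1K2)) = 1 / (1 + 10^+0.89 + 10^-1.42)
   = 1 / (1 + 7.7625 + 0.038019) = 1/8.8005 = 0.1136
[CO3²⁻] = α₂ × DIC = 0.1136 × 2.10 = 0.239 mmol/kg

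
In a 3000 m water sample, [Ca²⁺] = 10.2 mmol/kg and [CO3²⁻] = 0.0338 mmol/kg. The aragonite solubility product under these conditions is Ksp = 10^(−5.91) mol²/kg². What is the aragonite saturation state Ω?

Ksp = 10^(−5.91) = 1.230×10^-6
Ω = [Ca²⁺][CO3²⁻]/Ksp = (10.2×10^-3)(0.0338×10^-3) / 1.230×10^-6 = 0.280

Ω = 0.280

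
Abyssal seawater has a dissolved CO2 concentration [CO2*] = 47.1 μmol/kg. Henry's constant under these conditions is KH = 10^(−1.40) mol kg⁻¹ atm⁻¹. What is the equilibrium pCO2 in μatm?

KH = 10^(−1.40) = 3.981×10^-2 mol kg⁻¹ atm⁻¹
pCO2 = [CO2*]/KH = 47.1×10^-6 / 3.981×10^-2 = 1.18×10^-3 atm = 1180 μatm

pCO2 = 1180 μatm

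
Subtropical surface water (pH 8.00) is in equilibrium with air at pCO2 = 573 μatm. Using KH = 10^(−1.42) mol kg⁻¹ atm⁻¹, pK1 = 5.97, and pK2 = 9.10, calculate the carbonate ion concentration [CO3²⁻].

[CO3²⁻] = 0.185 mmol/kg

[CO2*] = KH · pCO2 = 10^(−1.42) × 573×10^-6 = 2.178×10^-5 mol/kg
α₀ = 1/(1 + K1/[H⁺] + K1K2/[H⁺]²) = 1/(1 + 10^+2.03 + 10^+0.93) = 0.008572
DIC = [CO2*]/α₀ = 2.178×10^-5 / 0.008572 = 2.541 mmol/kg
[CO3²⁻] = α₂·DIC; α₂ = 0.07296, so [CO3²⁻] = 0.07296 × 2.541 = 0.185 mmol/kg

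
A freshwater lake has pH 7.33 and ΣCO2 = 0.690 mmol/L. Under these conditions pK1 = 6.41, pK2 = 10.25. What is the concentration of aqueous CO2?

[CO2*] = 0.0740 mmol/L

α₀ = 1 / (1 + K1/[H⁺] + K1K2/[H⁺]²) = 1 / (1 + 10^+0.92 + 10^-2.00)
   = 1 / (1 + 8.3176 + 0.010000) = 1/9.3276 = 0.1072
[CO2*] = α₀ × DIC = 0.1072 × 0.690 = 0.0740 mmol/L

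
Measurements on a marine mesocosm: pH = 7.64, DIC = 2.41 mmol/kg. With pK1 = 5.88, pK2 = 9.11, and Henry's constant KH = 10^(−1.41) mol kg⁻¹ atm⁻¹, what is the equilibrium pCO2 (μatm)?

α₀ = 1 / (1 + K1/[H⁺] + K1K2/[H⁺]²) = 1 / (1 + 10^+1.76 + 10^+0.29)
   = 1 / (1 + 57.544 + 1.9498) = 1/60.494 = 0.01653
[CO2*] = α₀ × DIC = 0.01653 × 2.41 = 0.03984 mmol/kg
pCO2 = [CO2*]/KH = 3.984×10^-5 / 3.890×10^-2 = 1020 μatm

pCO2 = 1020 μatm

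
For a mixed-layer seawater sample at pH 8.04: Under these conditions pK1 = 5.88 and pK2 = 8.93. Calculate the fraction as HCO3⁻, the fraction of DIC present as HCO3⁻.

α₁ = 0.880

α₁ = 1 / (1 + [H⁺]/K1 + K2/[H⁺]) = 1 / (1 + 10^-2.16 + 10^-0.89)
   = 1 / (1 + 0.0069183 + 0.12882) = 1/1.1357 = 0.8805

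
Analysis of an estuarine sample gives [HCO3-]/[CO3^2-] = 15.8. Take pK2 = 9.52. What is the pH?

From K2 = [H⁺][CO3^2-]/[HCO3-]:  pH = pK2 − log₁₀([HCO3-]/[CO3^2-])
log₁₀(15.8) = +1.199
pH = 9.52 − (+1.199) = 8.32

pH = 8.32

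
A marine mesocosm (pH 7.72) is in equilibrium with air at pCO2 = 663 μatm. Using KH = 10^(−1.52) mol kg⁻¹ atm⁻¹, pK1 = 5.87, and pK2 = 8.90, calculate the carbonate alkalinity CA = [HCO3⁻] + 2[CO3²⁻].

CA = 1.60 mmol/kg

[CO2*] = KH · pCO2 = 10^(−1.52) × 663×10^-6 = 2.002×10^-5 mol/kg
α₀ = 1/(1 + K1/[H⁺] + K1K2/[H⁺]²) = 1/(1 + 10^+1.85 + 10^+0.67) = 0.01308
DIC = [CO2*]/α₀ = 2.002×10^-5 / 0.01308 = 1.531 mmol/kg
CA = (α₁ + 2α₂)·DIC = (0.9258 + 2×0.06116) × 1.531 = 1.60 mmol/kg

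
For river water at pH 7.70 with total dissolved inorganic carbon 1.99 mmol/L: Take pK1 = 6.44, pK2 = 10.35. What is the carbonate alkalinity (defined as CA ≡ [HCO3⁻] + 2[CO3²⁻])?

CA = [HCO3⁻] + 2[CO3²⁻] = (α₁ + 2α₂)·DIC
At pH 7.70: [H⁺]/K1 = 10^-1.26 = 0.054954, K2/[H⁺] = 10^-2.65 = 0.0022387
α₁ = 1/(1 + 0.054954 + 0.0022387) = 1/1.0572 = 0.9459; α₂ = α₁·K2/[H⁺] = 0.002118
α₁ + 2α₂ = 0.9501
CA = 0.9501 × 1.99 = 1.89 mmol/L

CA = 1.89 mmol/L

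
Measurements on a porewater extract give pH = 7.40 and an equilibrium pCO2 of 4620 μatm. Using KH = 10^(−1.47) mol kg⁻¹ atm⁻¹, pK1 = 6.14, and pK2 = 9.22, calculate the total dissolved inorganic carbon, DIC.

DIC = 3.05 mmol/kg

[CO2*] = KH · pCO2 = 10^(−1.47) × 4620×10^-6 = 1.565×10^-4 mol/kg
α₀ = 1/(1 + K1/[H⁺] + K1K2/[H⁺]²) = 1/(1 + 10^+1.26 + 10^-0.56) = 0.05135
DIC = [CO2*]/α₀ = 1.565×10^-4 / 0.05135 = 3.05 mmol/kg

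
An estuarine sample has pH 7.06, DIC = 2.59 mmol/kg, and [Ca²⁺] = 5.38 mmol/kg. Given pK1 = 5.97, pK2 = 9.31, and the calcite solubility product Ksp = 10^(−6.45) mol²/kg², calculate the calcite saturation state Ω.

Ω = 0.203

α₂ = 1 / (1 + [H⁺]/K2 + [H⁺]²/(K1K2)) = 1 / (1 + 10^+2.25 + 10^+1.16)
   = 1 / (1 + 177.83 + 14.454) = 1/193.28 = 0.005174
[CO3²⁻] = α₂ × DIC = 0.005174 × 2.59 = 0.01340 mmol/kg = 13.40 μmol/kg
Ksp = 10^(−6.45) = 3.548×10^-7
Ω = [Ca²⁺][CO3²⁻]/Ksp = (5.38×10^-3)(1.340×10^-5) / 3.548×10^-7 = 0.203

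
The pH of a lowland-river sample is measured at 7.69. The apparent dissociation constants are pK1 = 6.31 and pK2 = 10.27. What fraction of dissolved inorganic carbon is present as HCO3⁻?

α₁ = 1 / (1 + [H⁺]/K1 + K2/[H⁺]) = 1 / (1 + 10^-1.38 + 10^-2.58)
   = 1 / (1 + 0.041687 + 0.0026303) = 1/1.0443 = 0.9576

α₁ = 0.958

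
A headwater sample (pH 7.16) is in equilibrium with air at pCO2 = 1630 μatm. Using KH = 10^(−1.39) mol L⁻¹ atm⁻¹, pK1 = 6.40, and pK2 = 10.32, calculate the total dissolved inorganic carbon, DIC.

[CO2*] = KH · pCO2 = 10^(−1.39) × 1630×10^-6 = 6.640×10^-5 mol/L
α₀ = 1/(1 + K1/[H⁺] + K1K2/[H⁺]²) = 1/(1 + 10^+0.76 + 10^-2.40) = 0.1480
DIC = [CO2*]/α₀ = 6.640×10^-5 / 0.1480 = 0.449 mmol/L

DIC = 0.449 mmol/L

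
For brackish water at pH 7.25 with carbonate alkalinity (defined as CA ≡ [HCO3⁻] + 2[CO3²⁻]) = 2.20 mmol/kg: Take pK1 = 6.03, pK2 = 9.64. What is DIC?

CA = [HCO3⁻] + 2[CO3²⁻] = (α₁ + 2α₂)·DIC
At pH 7.25: [H⁺]/K1 = 10^-1.22 = 0.060256, K2/[H⁺] = 10^-2.39 = 0.0040738
α₁ = 1/(1 + 0.060256 + 0.0040738) = 1/1.0643 = 0.9396; α₂ = α₁·K2/[H⁺] = 0.003828
α₁ + 2α₂ = 0.9472
DIC = CA / (α₁ + 2α₂) = 2.20 / 0.9472 = 2.32 mmol/kg

DIC = 2.32 mmol/kg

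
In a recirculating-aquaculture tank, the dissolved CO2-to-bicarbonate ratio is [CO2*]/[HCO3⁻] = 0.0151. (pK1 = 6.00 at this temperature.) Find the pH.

From K1 = [H⁺][HCO3⁻]/[CO2*]:  pH = pK1 − log₁₀([CO2*]/[HCO3⁻])
log₁₀(0.0151) = -1.821
pH = 6.00 − (-1.821) = 7.82

pH = 7.82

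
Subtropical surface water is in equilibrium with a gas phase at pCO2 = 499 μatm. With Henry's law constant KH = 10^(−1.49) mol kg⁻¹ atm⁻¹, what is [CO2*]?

KH = 10^(−1.49) = 3.236×10^-2 mol kg⁻¹ atm⁻¹
[CO2*] = KH · pCO2 = 3.236×10^-2 × 499×10^-6 atm = 1.61×10^-5 mol/kg

[CO2*] = 16.1 μmol/kg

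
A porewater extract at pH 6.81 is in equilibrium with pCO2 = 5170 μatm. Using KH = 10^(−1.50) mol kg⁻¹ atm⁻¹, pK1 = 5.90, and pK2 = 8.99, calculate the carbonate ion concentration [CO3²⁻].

[CO2*] = KH · pCO2 = 10^(−1.50) × 5170×10^-6 = 1.635×10^-4 mol/kg
α₀ = 1/(1 + K1/[H⁺] + K1K2/[H⁺]²) = 1/(1 + 10^+0.91 + 10^-1.27) = 0.1089
DIC = [CO2*]/α₀ = 1.635×10^-4 / 0.1089 = 1.501 mmol/kg
[CO3²⁻] = α₂·DIC; α₂ = 0.005849, so [CO3²⁻] = 0.005849 × 1.501 = 0.00878 mmol/kg = 8.78 μmol/kg

[CO3²⁻] = 8.78 μmol/kg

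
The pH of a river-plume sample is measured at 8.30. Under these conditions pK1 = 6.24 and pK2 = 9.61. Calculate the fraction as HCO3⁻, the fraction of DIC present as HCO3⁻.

α₁ = 1 / (1 + [H⁺]/K1 + K2/[H⁺]) = 1 / (1 + 10^-2.06 + 10^-1.31)
   = 1 / (1 + 0.0087096 + 0.048978) = 1/1.0577 = 0.9455

α₁ = 0.945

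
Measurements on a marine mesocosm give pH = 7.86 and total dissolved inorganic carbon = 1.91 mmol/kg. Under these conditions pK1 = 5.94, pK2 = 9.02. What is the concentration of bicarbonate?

[HCO3⁻] = 1.77 mmol/kg

α₁ = 1 / (1 + [H⁺]/K1 + K2/[H⁺]) = 1 / (1 + 10^-1.92 + 10^-1.16)
   = 1 / (1 + 0.012023 + 0.069183) = 1/1.0812 = 0.9249
[HCO3⁻] = α₁ × DIC = 0.9249 × 1.91 = 1.77 mmol/kg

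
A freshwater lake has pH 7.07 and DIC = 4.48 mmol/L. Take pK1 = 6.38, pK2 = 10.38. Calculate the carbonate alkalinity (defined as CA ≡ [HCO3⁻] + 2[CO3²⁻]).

CA = [HCO3⁻] + 2[CO3²⁻] = (α₁ + 2α₂)·DIC
At pH 7.07: [H⁺]/K1 = 10^-0.69 = 0.20417, K2/[H⁺] = 10^-3.31 = 0.00048978
α₁ = 1/(1 + 0.20417 + 0.00048978) = 1/1.2047 = 0.8301; α₂ = α₁·K2/[H⁺] = 0.0004066
α₁ + 2α₂ = 0.8309
CA = 0.8309 × 4.48 = 3.72 mmol/L

CA = 3.72 mmol/L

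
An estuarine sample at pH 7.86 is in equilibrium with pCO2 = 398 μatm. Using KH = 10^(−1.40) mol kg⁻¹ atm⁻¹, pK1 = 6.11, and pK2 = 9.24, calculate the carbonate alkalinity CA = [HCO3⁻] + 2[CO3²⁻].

[CO2*] = KH · pCO2 = 10^(−1.40) × 398×10^-6 = 1.584×10^-5 mol/kg
α₀ = 1/(1 + K1/[H⁺] + K1K2/[H⁺]²) = 1/(1 + 10^+1.75 + 10^+0.37) = 0.01678
DIC = [CO2*]/α₀ = 1.584×10^-5 / 0.01678 = 0.9440 mmol/kg
CA = (α₁ + 2α₂)·DIC = (0.9439 + 2×0.03935) × 0.9440 = 0.965 mmol/kg

CA = 0.965 mmol/kg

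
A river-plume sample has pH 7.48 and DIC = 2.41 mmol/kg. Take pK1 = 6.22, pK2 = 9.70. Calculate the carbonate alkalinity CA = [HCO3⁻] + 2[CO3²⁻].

CA = [HCO3⁻] + 2[CO3²⁻] = (α₁ + 2α₂)·DIC
At pH 7.48: [H⁺]/K1 = 10^-1.26 = 0.054954, K2/[H⁺] = 10^-2.22 = 0.0060256
α₁ = 1/(1 + 0.054954 + 0.0060256) = 1/1.0610 = 0.9425; α₂ = α₁·K2/[H⁺] = 0.005679
α₁ + 2α₂ = 0.9539
CA = 0.9539 × 2.41 = 2.30 mmol/kg

CA = 2.30 mmol/kg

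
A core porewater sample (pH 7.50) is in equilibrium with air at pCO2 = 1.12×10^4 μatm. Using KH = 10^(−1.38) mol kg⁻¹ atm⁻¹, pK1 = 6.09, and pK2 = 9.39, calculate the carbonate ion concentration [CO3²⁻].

[CO3²⁻] = 0.155 mmol/kg

[CO2*] = KH · pCO2 = 10^(−1.38) × 1.12×10^4×10^-6 = 4.669×10^-4 mol/kg
α₀ = 1/(1 + K1/[H⁺] + K1K2/[H⁺]²) = 1/(1 + 10^+1.41 + 10^-0.48) = 0.03699
DIC = [CO2*]/α₀ = 4.669×10^-4 / 0.03699 = 12.62 mmol/kg
[CO3²⁻] = α₂·DIC; α₂ = 0.01225, so [CO3²⁻] = 0.01225 × 12.62 = 0.155 mmol/kg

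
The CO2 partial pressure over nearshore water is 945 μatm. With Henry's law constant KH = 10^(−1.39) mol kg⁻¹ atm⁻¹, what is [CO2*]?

[CO2*] = 38.5 μmol/kg

KH = 10^(−1.39) = 4.074×10^-2 mol kg⁻¹ atm⁻¹
[CO2*] = KH · pCO2 = 4.074×10^-2 × 945×10^-6 atm = 3.85×10^-5 mol/kg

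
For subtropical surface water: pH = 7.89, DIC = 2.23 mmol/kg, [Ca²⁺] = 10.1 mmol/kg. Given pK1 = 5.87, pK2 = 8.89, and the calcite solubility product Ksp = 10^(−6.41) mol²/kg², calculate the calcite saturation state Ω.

Ω = 5.22

α₂ = 1 / (1 + [H⁺]/K2 + [H⁺]²/(K1K2)) = 1 / (1 + 10^+1.00 + 10^-1.02)
   = 1 / (1 + 10.000 + 0.095499) = 1/11.095 = 0.09013
[CO3²⁻] = α₂ × DIC = 0.09013 × 2.23 = 0.2010 mmol/kg
Ksp = 10^(−6.41) = 3.890×10^-7
Ω = [Ca²⁺][CO3²⁻]/Ksp = (10.1×10^-3)(2.010×10^-4) / 3.890×10^-7 = 5.22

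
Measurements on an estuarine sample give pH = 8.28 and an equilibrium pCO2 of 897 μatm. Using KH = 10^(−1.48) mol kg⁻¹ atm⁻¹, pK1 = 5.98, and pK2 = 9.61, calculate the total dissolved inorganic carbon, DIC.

DIC = 6.23 mmol/kg

[CO2*] = KH · pCO2 = 10^(−1.48) × 897×10^-6 = 2.970×10^-5 mol/kg
α₀ = 1/(1 + K1/[H⁺] + K1K2/[H⁺]²) = 1/(1 + 10^+2.30 + 10^+0.97) = 0.004765
DIC = [CO2*]/α₀ = 2.970×10^-5 / 0.004765 = 6.23 mmol/kg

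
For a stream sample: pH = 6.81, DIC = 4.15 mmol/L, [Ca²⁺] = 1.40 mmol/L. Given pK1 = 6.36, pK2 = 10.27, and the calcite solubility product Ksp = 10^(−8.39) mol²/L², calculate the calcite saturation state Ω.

α₂ = 1 / (1 + [H⁺]/K2 + [H⁺]²/(K1K2)) = 1 / (1 + 10^+3.46 + 10^+3.01)
   = 1 / (1 + 2884.0 + 1023.3) = 1/3908.3 = 0.0002559
[CO3²⁻] = α₂ × DIC = 0.0002559 × 4.15 = 0.001062 mmol/L = 1.062 μmol/L
Ksp = 10^(−8.39) = 4.074×10^-9
Ω = [Ca²⁺][CO3²⁻]/Ksp = (1.40×10^-3)(1.062×10^-6) / 4.074×10^-9 = 0.365

Ω = 0.365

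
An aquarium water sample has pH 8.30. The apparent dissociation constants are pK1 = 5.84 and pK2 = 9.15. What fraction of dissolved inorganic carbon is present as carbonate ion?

α₂ = 0.123

α₂ = 1 / (1 + [H⁺]/K2 + [H⁺]²/(K1K2)) = 1 / (1 + 10^+0.85 + 10^-1.61)
   = 1 / (1 + 7.0795 + 0.024547) = 1/8.1040 = 0.1234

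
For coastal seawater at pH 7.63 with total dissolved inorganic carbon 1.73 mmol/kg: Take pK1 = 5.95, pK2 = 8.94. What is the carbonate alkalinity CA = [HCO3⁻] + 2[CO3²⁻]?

CA = 1.78 mmol/kg

CA = [HCO3⁻] + 2[CO3²⁻] = (α₁ + 2α₂)·DIC
At pH 7.63: [H⁺]/K1 = 10^-1.68 = 0.020893, K2/[H⁺] = 10^-1.31 = 0.048978
α₁ = 1/(1 + 0.020893 + 0.048978) = 1/1.0699 = 0.9347; α₂ = α₁·K2/[H⁺] = 0.04578
α₁ + 2α₂ = 1.0263
CA = 1.0263 × 1.73 = 1.78 mmol/kg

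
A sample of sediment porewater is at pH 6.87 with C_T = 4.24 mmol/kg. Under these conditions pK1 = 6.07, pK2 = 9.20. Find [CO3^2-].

α₂ = 1 / (1 + [H⁺]/K2 + [H⁺]²/(K1K2)) = 1 / (1 + 10^+2.33 + 10^+1.53)
   = 1 / (1 + 213.80 + 33.884) = 1/248.68 = 0.004021
[CO3²⁻] = α₂ × DIC = 0.004021 × 4.24 = 0.0170 mmol/kg = 17.0 μmol/kg

[CO3²⁻] = 17.0 μmol/kg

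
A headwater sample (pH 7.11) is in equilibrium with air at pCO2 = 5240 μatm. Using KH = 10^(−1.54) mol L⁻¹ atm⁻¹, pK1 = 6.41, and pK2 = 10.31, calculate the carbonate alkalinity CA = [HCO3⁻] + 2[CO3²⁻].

[CO2*] = KH · pCO2 = 10^(−1.54) × 5240×10^-6 = 1.511×10^-4 mol/L
α₀ = 1/(1 + K1/[H⁺] + K1K2/[H⁺]²) = 1/(1 + 10^+0.70 + 10^-2.50) = 0.1663
DIC = [CO2*]/α₀ = 1.511×10^-4 / 0.1663 = 0.9090 mmol/L
CA = (α₁ + 2α₂)·DIC = (0.8332 + 2×0.0005257) × 0.9090 = 0.758 mmol/L

CA = 0.758 mmol/L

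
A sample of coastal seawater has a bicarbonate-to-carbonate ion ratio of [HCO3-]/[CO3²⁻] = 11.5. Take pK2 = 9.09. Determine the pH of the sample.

From K2 = [H⁺][CO3²⁻]/[HCO3-]:  pH = pK2 − log₁₀([HCO3-]/[CO3²⁻])
log₁₀(11.5) = +1.061
pH = 9.09 − (+1.061) = 8.03

pH = 8.03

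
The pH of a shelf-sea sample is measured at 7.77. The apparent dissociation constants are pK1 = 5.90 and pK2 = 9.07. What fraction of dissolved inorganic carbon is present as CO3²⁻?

α₂ = 0.0471

α₂ = 1 / (1 + [H⁺]/K2 + [H⁺]²/(K1K2)) = 1 / (1 + 10^+1.30 + 10^-0.57)
   = 1 / (1 + 19.953 + 0.26915) = 1/21.222 = 0.04712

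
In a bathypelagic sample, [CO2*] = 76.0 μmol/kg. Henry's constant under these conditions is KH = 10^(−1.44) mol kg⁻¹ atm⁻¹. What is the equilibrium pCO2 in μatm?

KH = 10^(−1.44) = 3.631×10^-2 mol kg⁻¹ atm⁻¹
pCO2 = [CO2*]/KH = 76.0×10^-6 / 3.631×10^-2 = 2.09×10^-3 atm = 2090 μatm

pCO2 = 2090 μatm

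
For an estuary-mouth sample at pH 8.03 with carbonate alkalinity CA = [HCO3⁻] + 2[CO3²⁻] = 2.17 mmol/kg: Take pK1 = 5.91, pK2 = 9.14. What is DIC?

CA = [HCO3⁻] + 2[CO3²⁻] = (α₁ + 2α₂)·DIC
At pH 8.03: [H⁺]/K1 = 10^-2.12 = 0.0075858, K2/[H⁺] = 10^-1.11 = 0.077625
α₁ = 1/(1 + 0.0075858 + 0.077625) = 1/1.0852 = 0.9215; α₂ = α₁·K2/[H⁺] = 0.07153
α₁ + 2α₂ = 1.0645
DIC = CA / (α₁ + 2α₂) = 2.17 / 1.0645 = 2.04 mmol/kg

DIC = 2.04 mmol/kg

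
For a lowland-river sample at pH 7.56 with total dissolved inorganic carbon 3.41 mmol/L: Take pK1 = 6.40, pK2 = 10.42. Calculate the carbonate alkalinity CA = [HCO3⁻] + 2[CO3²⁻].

CA = [HCO3⁻] + 2[CO3²⁻] = (α₁ + 2α₂)·DIC
At pH 7.56: [H⁺]/K1 = 10^-1.16 = 0.069183, K2/[H⁺] = 10^-2.86 = 0.0013804
α₁ = 1/(1 + 0.069183 + 0.0013804) = 1/1.0706 = 0.9341; α₂ = α₁·K2/[H⁺] = 0.001289
α₁ + 2α₂ = 0.9367
CA = 0.9367 × 3.41 = 3.19 mmol/L

CA = 3.19 mmol/L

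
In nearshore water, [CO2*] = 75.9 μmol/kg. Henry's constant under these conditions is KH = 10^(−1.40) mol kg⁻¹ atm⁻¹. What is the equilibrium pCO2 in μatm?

pCO2 = 1910 μatm

KH = 10^(−1.40) = 3.981×10^-2 mol kg⁻¹ atm⁻¹
pCO2 = [CO2*]/KH = 75.9×10^-6 / 3.981×10^-2 = 1.91×10^-3 atm = 1910 μatm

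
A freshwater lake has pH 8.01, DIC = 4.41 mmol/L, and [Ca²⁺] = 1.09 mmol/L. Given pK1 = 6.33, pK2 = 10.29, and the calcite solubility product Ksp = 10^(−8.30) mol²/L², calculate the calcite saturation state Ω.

α₂ = 1 / (1 + [H⁺]/K2 + [H⁺]²/(K1K2)) = 1 / (1 + 10^+2.28 + 10^+0.60)
   = 1 / (1 + 190.55 + 3.9811) = 1/195.53 = 0.005114
[CO3²⁻] = α₂ × DIC = 0.005114 × 4.41 = 0.02255 mmol/L
Ksp = 10^(−8.30) = 5.012×10^-9
Ω = [Ca²⁺][CO3²⁻]/Ksp = (1.09×10^-3)(2.255×10^-5) / 5.012×10^-9 = 4.91

Ω = 4.91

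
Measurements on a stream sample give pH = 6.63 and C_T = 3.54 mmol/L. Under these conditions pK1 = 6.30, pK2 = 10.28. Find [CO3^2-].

α₂ = 1 / (1 + [H⁺]/K2 + [H⁺]²/(K1K2)) = 1 / (1 + 10^+3.65 + 10^+3.32)
   = 1 / (1 + 4466.8 + 2089.3) = 1/6557.1 = 0.0001525
[CO3²⁻] = α₂ × DIC = 0.0001525 × 3.54 = 0.000540 mmol/L = 0.540 μmol/L

[CO3²⁻] = 0.540 μmol/L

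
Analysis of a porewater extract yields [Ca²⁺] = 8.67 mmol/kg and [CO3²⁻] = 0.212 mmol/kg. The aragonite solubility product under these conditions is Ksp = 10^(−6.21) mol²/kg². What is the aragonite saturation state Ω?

Ksp = 10^(−6.21) = 6.166×10^-7
Ω = [Ca²⁺][CO3²⁻]/Ksp = (8.67×10^-3)(0.212×10^-3) / 6.166×10^-7 = 2.98

Ω = 2.98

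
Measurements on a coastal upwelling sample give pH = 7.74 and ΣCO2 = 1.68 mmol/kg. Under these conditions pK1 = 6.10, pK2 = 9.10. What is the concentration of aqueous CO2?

[CO2*] = 0.0361 mmol/kg

α₀ = 1 / (1 + K1/[H⁺] + K1K2/[H⁺]²) = 1 / (1 + 10^+1.64 + 10^+0.28)
   = 1 / (1 + 43.652 + 1.9055) = 1/46.557 = 0.02148
[CO2*] = α₀ × DIC = 0.02148 × 1.68 = 0.0361 mmol/kg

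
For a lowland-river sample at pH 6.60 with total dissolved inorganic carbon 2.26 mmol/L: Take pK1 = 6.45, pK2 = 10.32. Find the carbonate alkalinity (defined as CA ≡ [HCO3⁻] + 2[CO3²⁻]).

CA = 1.32 mmol/L

CA = [HCO3⁻] + 2[CO3²⁻] = (α₁ + 2α₂)·DIC
At pH 6.60: [H⁺]/K1 = 10^-0.15 = 0.70795, K2/[H⁺] = 10^-3.72 = 0.00019055
α₁ = 1/(1 + 0.70795 + 0.00019055) = 1/1.7081 = 0.5854; α₂ = α₁·K2/[H⁺] = 0.0001116
α₁ + 2α₂ = 0.5857
CA = 0.5857 × 2.26 = 1.32 mmol/L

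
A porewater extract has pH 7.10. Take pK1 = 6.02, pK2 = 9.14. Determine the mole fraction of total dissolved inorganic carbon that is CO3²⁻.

α₂ = 0.00835

α₂ = 1 / (1 + [H⁺]/K2 + [H⁺]²/(K1K2)) = 1 / (1 + 10^+2.04 + 10^+0.96)
   = 1 / (1 + 109.65 + 9.1201) = 1/119.77 = 0.008349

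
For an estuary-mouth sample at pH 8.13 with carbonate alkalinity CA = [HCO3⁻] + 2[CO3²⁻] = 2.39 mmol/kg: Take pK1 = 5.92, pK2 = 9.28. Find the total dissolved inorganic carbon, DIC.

DIC = 2.25 mmol/kg

CA = [HCO3⁻] + 2[CO3²⁻] = (α₁ + 2α₂)·DIC
At pH 8.13: [H⁺]/K1 = 10^-2.21 = 0.0061660, K2/[H⁺] = 10^-1.15 = 0.070795
α₁ = 1/(1 + 0.0061660 + 0.070795) = 1/1.0770 = 0.9285; α₂ = α₁·K2/[H⁺] = 0.06574
α₁ + 2α₂ = 1.0600
DIC = CA / (α₁ + 2α₂) = 2.39 / 1.0600 = 2.25 mmol/kg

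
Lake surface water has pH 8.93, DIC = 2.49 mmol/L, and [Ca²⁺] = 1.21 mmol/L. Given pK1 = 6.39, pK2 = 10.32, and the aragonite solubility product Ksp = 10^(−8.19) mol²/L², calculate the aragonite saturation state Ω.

α₂ = 1 / (1 + [H⁺]/K2 + [H⁺]²/(K1K2)) = 1 / (1 + 10^+1.39 + 10^-1.15)
   = 1 / (1 + 24.547 + 0.070795) = 1/25.618 = 0.03904
[CO3²⁻] = α₂ × DIC = 0.03904 × 2.49 = 0.09720 mmol/L
Ksp = 10^(−8.19) = 6.457×10^-9
Ω = [Ca²⁺][CO3²⁻]/Ksp = (1.21×10^-3)(9.720×10^-5) / 6.457×10^-9 = 18.2

Ω = 18.2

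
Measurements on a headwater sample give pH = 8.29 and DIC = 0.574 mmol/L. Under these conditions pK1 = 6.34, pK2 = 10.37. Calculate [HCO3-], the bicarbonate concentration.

[HCO3⁻] = 0.563 mmol/L

α₁ = 1 / (1 + [H⁺]/K1 + K2/[H⁺]) = 1 / (1 + 10^-1.95 + 10^-2.08)
   = 1 / (1 + 0.011220 + 0.0083176) = 1/1.0195 = 0.9808
[HCO3⁻] = α₁ × DIC = 0.9808 × 0.574 = 0.563 mmol/L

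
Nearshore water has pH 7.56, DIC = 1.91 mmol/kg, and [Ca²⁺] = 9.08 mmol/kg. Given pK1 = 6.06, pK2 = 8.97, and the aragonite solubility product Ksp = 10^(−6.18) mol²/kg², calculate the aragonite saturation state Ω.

Ω = 0.954

α₂ = 1 / (1 + [H⁺]/K2 + [H⁺]²/(K1K2)) = 1 / (1 + 10^+1.41 + 10^-0.09)
   = 1 / (1 + 25.704 + 0.81283) = 1/27.517 = 0.03634
[CO3²⁻] = α₂ × DIC = 0.03634 × 1.91 = 0.06941 mmol/kg
Ksp = 10^(−6.18) = 6.607×10^-7
Ω = [Ca²⁺][CO3²⁻]/Ksp = (9.08×10^-3)(6.941×10^-5) / 6.607×10^-7 = 0.954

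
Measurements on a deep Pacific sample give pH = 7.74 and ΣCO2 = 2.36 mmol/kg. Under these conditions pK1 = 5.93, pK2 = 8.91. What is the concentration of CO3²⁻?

α₂ = 1 / (1 + [H⁺]/K2 + [H⁺]²/(K1K2)) = 1 / (1 + 10^+1.17 + 10^-0.64)
   = 1 / (1 + 14.791 + 0.22909) = 1/16.020 = 0.06242
[CO3²⁻] = α₂ × DIC = 0.06242 × 2.36 = 0.147 mmol/kg

[CO3²⁻] = 0.147 mmol/kg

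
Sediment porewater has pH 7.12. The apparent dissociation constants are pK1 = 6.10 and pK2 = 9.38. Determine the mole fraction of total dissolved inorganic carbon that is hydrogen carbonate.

α₁ = 1 / (1 + [H⁺]/K1 + K2/[H⁺]) = 1 / (1 + 10^-1.02 + 10^-2.26)
   = 1 / (1 + 0.095499 + 0.0054954) = 1/1.1010 = 0.9083

α₁ = 0.908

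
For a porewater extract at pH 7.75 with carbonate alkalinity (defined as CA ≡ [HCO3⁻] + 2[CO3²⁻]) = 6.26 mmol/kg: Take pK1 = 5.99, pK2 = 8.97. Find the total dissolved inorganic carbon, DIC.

CA = [HCO3⁻] + 2[CO3²⁻] = (α₁ + 2α₂)·DIC
At pH 7.75: [H⁺]/K1 = 10^-1.76 = 0.017378, K2/[H⁺] = 10^-1.22 = 0.060256
α₁ = 1/(1 + 0.017378 + 0.060256) = 1/1.0776 = 0.9280; α₂ = α₁·K2/[H⁺] = 0.05592
α₁ + 2α₂ = 1.0398
DIC = CA / (α₁ + 2α₂) = 6.26 / 1.0398 = 6.02 mmol/kg

DIC = 6.02 mmol/kg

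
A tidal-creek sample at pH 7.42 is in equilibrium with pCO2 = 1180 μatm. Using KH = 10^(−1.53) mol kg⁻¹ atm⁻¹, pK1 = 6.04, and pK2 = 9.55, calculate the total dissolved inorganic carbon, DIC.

[CO2*] = KH · pCO2 = 10^(−1.53) × 1180×10^-6 = 3.482×10^-5 mol/kg
α₀ = 1/(1 + K1/[H⁺] + K1K2/[H⁺]²) = 1/(1 + 10^+1.38 + 10^-0.75) = 0.03974
DIC = [CO2*]/α₀ = 3.482×10^-5 / 0.03974 = 0.876 mmol/kg

DIC = 0.876 mmol/kg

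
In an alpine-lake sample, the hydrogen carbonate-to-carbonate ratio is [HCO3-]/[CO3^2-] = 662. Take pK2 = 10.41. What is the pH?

pH = 7.59

From K2 = [H⁺][CO3^2-]/[HCO3-]:  pH = pK2 − log₁₀([HCO3-]/[CO3^2-])
log₁₀(662) = +2.821
pH = 10.41 − (+2.821) = 7.59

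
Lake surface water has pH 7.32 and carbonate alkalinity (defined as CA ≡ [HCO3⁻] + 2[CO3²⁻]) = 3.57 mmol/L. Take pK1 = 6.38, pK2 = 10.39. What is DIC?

DIC = 3.98 mmol/L

CA = [HCO3⁻] + 2[CO3²⁻] = (α₁ + 2α₂)·DIC
At pH 7.32: [H⁺]/K1 = 10^-0.94 = 0.11482, K2/[H⁺] = 10^-3.07 = 0.00085114
α₁ = 1/(1 + 0.11482 + 0.00085114) = 1/1.1157 = 0.8963; α₂ = α₁·K2/[H⁺] = 0.0007629
α₁ + 2α₂ = 0.8979
DIC = CA / (α₁ + 2α₂) = 3.57 / 0.8979 = 3.98 mmol/L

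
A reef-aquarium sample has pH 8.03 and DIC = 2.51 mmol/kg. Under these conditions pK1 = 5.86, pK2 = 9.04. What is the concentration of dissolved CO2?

[CO2*] = 15.4 μmol/kg

α₀ = 1 / (1 + K1/[H⁺] + K1K2/[H⁺]²) = 1 / (1 + 10^+2.17 + 10^+1.16)
   = 1 / (1 + 147.91 + 14.454) = 1/163.37 = 0.006121
[CO2*] = α₀ × DIC = 0.006121 × 2.51 = 0.0154 mmol/kg = 15.4 μmol/kg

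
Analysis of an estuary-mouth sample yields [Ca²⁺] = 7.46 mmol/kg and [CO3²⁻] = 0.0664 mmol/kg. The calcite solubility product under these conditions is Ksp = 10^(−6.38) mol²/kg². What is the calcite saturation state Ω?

Ω = 1.19

Ksp = 10^(−6.38) = 4.169×10^-7
Ω = [Ca²⁺][CO3²⁻]/Ksp = (7.46×10^-3)(0.0664×10^-3) / 4.169×10^-7 = 1.19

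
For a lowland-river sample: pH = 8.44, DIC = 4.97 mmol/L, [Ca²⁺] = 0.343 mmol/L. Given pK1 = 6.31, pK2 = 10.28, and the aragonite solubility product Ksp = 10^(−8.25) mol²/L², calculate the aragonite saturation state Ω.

Ω = 4.29

α₂ = 1 / (1 + [H⁺]/K2 + [H⁺]²/(K1K2)) = 1 / (1 + 10^+1.84 + 10^-0.29)
   = 1 / (1 + 69.183 + 0.51286) = 1/70.696 = 0.01415
[CO3²⁻] = α₂ × DIC = 0.01415 × 4.97 = 0.07030 mmol/L
Ksp = 10^(−8.25) = 5.623×10^-9
Ω = [Ca²⁺][CO3²⁻]/Ksp = (0.343×10^-3)(7.030×10^-5) / 5.623×10^-9 = 4.29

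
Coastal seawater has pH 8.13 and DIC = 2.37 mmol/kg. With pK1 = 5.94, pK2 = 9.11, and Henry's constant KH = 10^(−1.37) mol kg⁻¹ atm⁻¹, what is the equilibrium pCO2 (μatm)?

α₀ = 1 / (1 + K1/[H⁺] + K1K2/[H⁺]²) = 1 / (1 + 10^+2.19 + 10^+1.21)
   = 1 / (1 + 154.88 + 16.218) = 1/172.10 = 0.005811
[CO2*] = α₀ × DIC = 0.005811 × 2.37 = 0.01377 mmol/kg = 13.77 μmol/kg
pCO2 = [CO2*]/KH = 1.377×10^-5 / 4.266×10^-2 = 323 μatm

pCO2 = 323 μatm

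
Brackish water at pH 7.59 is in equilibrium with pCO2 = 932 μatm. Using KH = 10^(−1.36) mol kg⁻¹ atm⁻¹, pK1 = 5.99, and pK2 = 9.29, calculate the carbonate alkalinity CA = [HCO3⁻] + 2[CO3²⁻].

CA = 1.68 mmol/kg

[CO2*] = KH · pCO2 = 10^(−1.36) × 932×10^-6 = 4.068×10^-5 mol/kg
α₀ = 1/(1 + K1/[H⁺] + K1K2/[H⁺]²) = 1/(1 + 10^+1.60 + 10^-0.10) = 0.02404
DIC = [CO2*]/α₀ = 4.068×10^-5 / 0.02404 = 1.693 mmol/kg
CA = (α₁ + 2α₂)·DIC = (0.9569 + 2×0.01909) × 1.693 = 1.68 mmol/kg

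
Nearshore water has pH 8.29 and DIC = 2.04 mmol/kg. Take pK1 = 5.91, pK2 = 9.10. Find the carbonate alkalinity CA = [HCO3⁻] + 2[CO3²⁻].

CA = [HCO3⁻] + 2[CO3²⁻] = (α₁ + 2α₂)·DIC
At pH 8.29: [H⁺]/K1 = 10^-2.38 = 0.0041687, K2/[H⁺] = 10^-0.81 = 0.15488
α₁ = 1/(1 + 0.0041687 + 0.15488) = 1/1.1591 = 0.8628; α₂ = α₁·K2/[H⁺] = 0.1336
α₁ + 2α₂ = 1.1300
CA = 1.1300 × 2.04 = 2.31 mmol/kg

CA = 2.31 mmol/kg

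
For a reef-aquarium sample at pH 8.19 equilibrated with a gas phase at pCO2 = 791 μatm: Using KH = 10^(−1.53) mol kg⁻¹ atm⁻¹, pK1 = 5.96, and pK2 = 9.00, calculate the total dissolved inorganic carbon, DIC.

[CO2*] = KH · pCO2 = 10^(−1.53) × 791×10^-6 = 2.334×10^-5 mol/kg
α₀ = 1/(1 + K1/[H⁺] + K1K2/[H⁺]²) = 1/(1 + 10^+2.23 + 10^+1.42) = 0.005073
DIC = [CO2*]/α₀ = 2.334×10^-5 / 0.005073 = 4.60 mmol/kg

DIC = 4.60 mmol/kg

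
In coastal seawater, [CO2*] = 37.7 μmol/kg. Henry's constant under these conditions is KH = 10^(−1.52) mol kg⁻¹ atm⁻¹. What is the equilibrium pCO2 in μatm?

KH = 10^(−1.52) = 3.020×10^-2 mol kg⁻¹ atm⁻¹
pCO2 = [CO2*]/KH = 37.7×10^-6 / 3.020×10^-2 = 1.25×10^-3 atm = 1250 μatm

pCO2 = 1250 μatm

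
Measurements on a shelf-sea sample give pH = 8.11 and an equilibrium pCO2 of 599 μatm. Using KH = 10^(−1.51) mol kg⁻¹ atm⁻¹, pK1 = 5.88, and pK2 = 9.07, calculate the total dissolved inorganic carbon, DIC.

DIC = 3.51 mmol/kg

[CO2*] = KH · pCO2 = 10^(−1.51) × 599×10^-6 = 1.851×10^-5 mol/kg
α₀ = 1/(1 + K1/[H⁺] + K1K2/[H⁺]²) = 1/(1 + 10^+2.23 + 10^+1.27) = 0.005279
DIC = [CO2*]/α₀ = 1.851×10^-5 / 0.005279 = 3.51 mmol/kg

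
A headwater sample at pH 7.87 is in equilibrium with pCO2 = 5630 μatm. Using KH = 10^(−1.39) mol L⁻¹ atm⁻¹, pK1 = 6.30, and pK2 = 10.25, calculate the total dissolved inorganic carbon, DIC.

[CO2*] = KH · pCO2 = 10^(−1.39) × 5630×10^-6 = 2.294×10^-4 mol/L
α₀ = 1/(1 + K1/[H⁺] + K1K2/[H⁺]²) = 1/(1 + 10^+1.57 + 10^-0.81) = 0.02610
DIC = [CO2*]/α₀ = 2.294×10^-4 / 0.02610 = 8.79 mmol/L

DIC = 8.79 mmol/L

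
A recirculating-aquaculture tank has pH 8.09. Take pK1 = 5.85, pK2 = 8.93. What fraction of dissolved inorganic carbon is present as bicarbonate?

α₁ = 1 / (1 + [H⁺]/K1 + K2/[H⁺]) = 1 / (1 + 10^-2.24 + 10^-0.84)
   = 1 / (1 + 0.0057544 + 0.14454) = 1/1.1503 = 0.8693

α₁ = 0.869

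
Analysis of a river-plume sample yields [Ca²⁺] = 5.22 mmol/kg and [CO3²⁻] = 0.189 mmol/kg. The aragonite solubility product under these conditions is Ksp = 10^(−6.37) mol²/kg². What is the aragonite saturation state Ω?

Ksp = 10^(−6.37) = 4.266×10^-7
Ω = [Ca²⁺][CO3²⁻]/Ksp = (5.22×10^-3)(0.189×10^-3) / 4.266×10^-7 = 2.31

Ω = 2.31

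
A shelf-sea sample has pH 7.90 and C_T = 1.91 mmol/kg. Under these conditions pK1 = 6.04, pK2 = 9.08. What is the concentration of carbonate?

α₂ = 1 / (1 + [H⁺]/K2 + [H⁺]²/(K1K2)) = 1 / (1 + 10^+1.18 + 10^-0.68)
   = 1 / (1 + 15.136 + 0.20893) = 1/16.345 = 0.06118
[CO3²⁻] = α₂ × DIC = 0.06118 × 1.91 = 0.117 mmol/kg

[CO3²⁻] = 0.117 mmol/kg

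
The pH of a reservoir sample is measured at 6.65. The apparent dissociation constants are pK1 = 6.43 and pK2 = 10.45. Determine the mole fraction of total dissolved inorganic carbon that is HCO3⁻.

α₁ = 0.624

α₁ = 1 / (1 + [H⁺]/K1 + K2/[H⁺]) = 1 / (1 + 10^-0.22 + 10^-3.80)
   = 1 / (1 + 0.60256 + 0.00015849) = 1/1.6027 = 0.6239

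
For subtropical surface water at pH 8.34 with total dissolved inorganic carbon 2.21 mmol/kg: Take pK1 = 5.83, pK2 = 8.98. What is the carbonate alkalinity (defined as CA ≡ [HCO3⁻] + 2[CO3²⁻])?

CA = 2.62 mmol/kg

CA = [HCO3⁻] + 2[CO3²⁻] = (α₁ + 2α₂)·DIC
At pH 8.34: [H⁺]/K1 = 10^-2.51 = 0.0030903, K2/[H⁺] = 10^-0.64 = 0.22909
α₁ = 1/(1 + 0.0030903 + 0.22909) = 1/1.2322 = 0.8116; α₂ = α₁·K2/[H⁺] = 0.1859
α₁ + 2α₂ = 1.1834
CA = 1.1834 × 2.21 = 2.62 mmol/kg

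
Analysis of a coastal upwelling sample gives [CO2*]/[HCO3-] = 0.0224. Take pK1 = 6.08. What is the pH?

From K1 = [H⁺][HCO3-]/[CO2*]:  pH = pK1 − log₁₀([CO2*]/[HCO3-])
log₁₀(0.0224) = -1.650
pH = 6.08 − (-1.650) = 7.73

pH = 7.73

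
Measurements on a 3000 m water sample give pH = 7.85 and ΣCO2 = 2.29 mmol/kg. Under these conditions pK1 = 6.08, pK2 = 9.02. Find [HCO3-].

α₁ = 1 / (1 + [H⁺]/K1 + K2/[H⁺]) = 1 / (1 + 10^-1.77 + 10^-1.17)
   = 1 / (1 + 0.016982 + 0.067608) = 1/1.0846 = 0.9220
[HCO3⁻] = α₁ × DIC = 0.9220 × 2.29 = 2.11 mmol/kg

[HCO3⁻] = 2.11 mmol/kg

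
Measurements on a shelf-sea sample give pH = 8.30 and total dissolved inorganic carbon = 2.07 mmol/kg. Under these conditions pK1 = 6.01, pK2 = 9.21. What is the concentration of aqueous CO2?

α₀ = 1 / (1 + K1/[H⁺] + K1K2/[H⁺]²) = 1 / (1 + 10^+2.29 + 10^+1.38)
   = 1 / (1 + 194.98 + 23.988) = 1/219.97 = 0.004546
[CO2*] = α₀ × DIC = 0.004546 × 2.07 = 0.00941 mmol/kg = 9.41 μmol/kg

[CO2*] = 9.41 μmol/kg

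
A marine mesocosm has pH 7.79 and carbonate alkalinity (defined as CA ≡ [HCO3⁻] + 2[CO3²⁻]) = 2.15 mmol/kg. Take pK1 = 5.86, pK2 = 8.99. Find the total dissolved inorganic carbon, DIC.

CA = [HCO3⁻] + 2[CO3²⁻] = (α₁ + 2α₂)·DIC
At pH 7.79: [H⁺]/K1 = 10^-1.93 = 0.011749, K2/[H⁺] = 10^-1.20 = 0.063096
α₁ = 1/(1 + 0.011749 + 0.063096) = 1/1.0748 = 0.9304; α₂ = α₁·K2/[H⁺] = 0.05870
α₁ + 2α₂ = 1.0478
DIC = CA / (α₁ + 2α₂) = 2.15 / 1.0478 = 2.05 mmol/kg

DIC = 2.05 mmol/kg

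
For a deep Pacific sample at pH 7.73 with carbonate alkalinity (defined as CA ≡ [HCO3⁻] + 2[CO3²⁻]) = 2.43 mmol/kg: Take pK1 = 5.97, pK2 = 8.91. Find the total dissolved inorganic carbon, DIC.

CA = [HCO3⁻] + 2[CO3²⁻] = (α₁ + 2α₂)·DIC
At pH 7.73: [H⁺]/K1 = 10^-1.76 = 0.017378, K2/[H⁺] = 10^-1.18 = 0.066069
α₁ = 1/(1 + 0.017378 + 0.066069) = 1/1.0834 = 0.9230; α₂ = α₁·K2/[H⁺] = 0.06098
α₁ + 2α₂ = 1.0449
DIC = CA / (α₁ + 2α₂) = 2.43 / 1.0449 = 2.33 mmol/kg

DIC = 2.33 mmol/kg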